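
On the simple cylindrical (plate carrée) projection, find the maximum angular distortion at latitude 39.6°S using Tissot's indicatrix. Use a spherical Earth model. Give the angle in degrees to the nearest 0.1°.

For the equirectangular projection with φ₀ = 0 (plate carrée), h = 1 along meridians and k = sec φ along parallels.
At 39.6°: h = 1.000, k = 1.298; principal scales a = 1.298, b = 1.000.
sin(ω/2) = (a − b)/(a + b) = 0.2978/2.298 = 0.1296, so ω = 2 arcsin(0.1296) ≈ 14.9°.

14.9°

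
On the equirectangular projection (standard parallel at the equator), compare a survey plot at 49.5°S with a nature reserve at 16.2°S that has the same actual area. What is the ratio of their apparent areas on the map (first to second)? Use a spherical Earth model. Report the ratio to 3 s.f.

For the equirectangular projection with φ₀ = 0 (plate carrée), h = 1 along meridians and k = sec φ along parallels.
Areal scale at 49.5°: h·k = 1.000 × 1.540 = 1.540.
Areal scale at 16.2°: h·k = 1.000 × 1.041 = 1.041.
Ratio = 1.540/1.041 ≈ 1.48.

1.48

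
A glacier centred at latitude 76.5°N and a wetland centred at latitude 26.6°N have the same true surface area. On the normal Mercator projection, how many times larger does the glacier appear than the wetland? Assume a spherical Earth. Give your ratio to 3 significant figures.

Mercator areal scale is sec²φ.
At 76.5°: sec²(76.5°) = 1/0.2334² = 18.35.
At 26.6°: sec²(26.6°) = 1/0.8942² = 1.251.
Ratio = 18.35/1.251 = cos²(26.6°)/cos²(76.5°) ≈ 14.7.

14.7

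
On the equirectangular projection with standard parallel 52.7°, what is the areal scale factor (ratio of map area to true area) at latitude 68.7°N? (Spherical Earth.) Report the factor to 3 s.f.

With standard parallel φ₀ = 52.7°, the equirectangular projection gives x = Rλ cos φ₀, y = Rφ, so h = 1 and k = cos 52.7° / cos φ.
Areal scale = h·k = 1 × cos φ₀ / cos φ; at 68.7°, h = 1.000, k = 1.668, so h·k = 1.668.

1.67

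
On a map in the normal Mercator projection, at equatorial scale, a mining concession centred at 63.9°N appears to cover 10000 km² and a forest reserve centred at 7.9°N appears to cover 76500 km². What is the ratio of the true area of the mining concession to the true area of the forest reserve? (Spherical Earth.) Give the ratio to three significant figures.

0.0258

Mercator's areal exaggeration is sec²φ; hence true area = (apparent area) · cos²φ.
True area of mining concession: 10000 × cos²(63.9°) = 10000 × 0.1935 = 1935 km².
True area of forest reserve: 76500 × cos²(7.9°) = 76500 × 0.9811 = 75050 km².
Ratio = 1935 / 75050 ≈ 0.0258.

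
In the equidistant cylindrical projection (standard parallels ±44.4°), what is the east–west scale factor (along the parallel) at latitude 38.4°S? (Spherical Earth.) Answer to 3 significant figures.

0.912

The equidistant cylindrical projection with φ₀ = 44.4° has h = 1 (meridians true) and k = cos φ₀ / cos φ along parallels.
k = cos 44.4° / cos 38.4° = 0.7145/0.7837 = 0.9117.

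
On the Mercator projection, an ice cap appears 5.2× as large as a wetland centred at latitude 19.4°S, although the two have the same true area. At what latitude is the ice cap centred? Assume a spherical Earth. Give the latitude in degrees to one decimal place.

On Mercator, (apparent₁)/(apparent₂) = sec²φ₁ / sec²φ₂ when true areas are equal.
cos²φ₂ / cos²φ₁ = 5.2  ⇒  cos φ₁ = cos 19.4° / √5.2 = 0.9432/2.280 = 0.4136.
φ₁ = arccos(0.4136) ≈ 65.6°.

65.6°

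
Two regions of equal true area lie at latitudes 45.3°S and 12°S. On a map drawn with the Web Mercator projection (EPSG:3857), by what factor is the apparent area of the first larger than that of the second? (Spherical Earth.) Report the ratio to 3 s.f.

Mercator is conformal with k = sec φ, so areal scale = k² = sec²φ.
At 45.3°: sec²(45.3°) = 1/0.7034² = 2.021.
At 12°: sec²(12°) = 1/0.9781² = 1.045.
Ratio = 2.021/1.045 = cos²(12°)/cos²(45.3°) ≈ 1.93.

1.93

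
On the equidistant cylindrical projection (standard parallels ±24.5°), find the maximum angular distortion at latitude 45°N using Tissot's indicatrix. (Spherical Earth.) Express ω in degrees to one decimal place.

14.4°

With standard parallel φ₀ = 24.5°, the equirectangular projection gives x = Rλ cos φ₀, y = Rφ, so h = 1 and k = cos 24.5° / cos φ.
At 45°: h = 1.000, k = 1.287; principal scales a = 1.287, b = 1.000.
sin(ω/2) = (a − b)/(a + b) = 0.2869/2.287 = 0.1254, so ω = 2 arcsin(0.1254) ≈ 14.4°.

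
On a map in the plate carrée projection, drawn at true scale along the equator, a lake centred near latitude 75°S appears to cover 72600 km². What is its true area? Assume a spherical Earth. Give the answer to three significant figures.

In the plate carrée (x = Rλ, y = Rφ), meridians are true-scale (h = 1) and parallels are stretched by k = sec φ.
Areal scale = h·k = 1 × sec φ; at 75°, h = 1.000, k = 3.864, so h·k = 3.864.
True area = apparent / (areal scale) = 72600 / 3.864 ≈ 18800 km².

18800 km²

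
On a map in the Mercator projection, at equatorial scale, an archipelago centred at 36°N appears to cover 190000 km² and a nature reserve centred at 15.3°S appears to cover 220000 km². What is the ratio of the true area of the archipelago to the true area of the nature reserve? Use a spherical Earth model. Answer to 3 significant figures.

0.608

Mercator's areal exaggeration is sec²φ; hence true area = (apparent area) · cos²φ.
True area of archipelago: 190000 × cos²(36°) = 190000 × 0.6545 = 124400 km².
True area of nature reserve: 220000 × cos²(15.3°) = 220000 × 0.9304 = 204700 km².
Ratio = 124400 / 204700 ≈ 0.608.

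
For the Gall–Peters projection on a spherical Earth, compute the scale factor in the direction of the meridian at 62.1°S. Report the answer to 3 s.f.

Gall–Peters is a cylindrical equal-area projection with standard parallels at ±45°. Cylindrical equal-area (φ₀ = 45°): h = cos φ / cos 45° along meridians, k = cos 45° / cos φ along parallels; h·k = 1.
h = cos 62.1° / cos 45° = 0.4679/0.7071 = 0.6618.

0.662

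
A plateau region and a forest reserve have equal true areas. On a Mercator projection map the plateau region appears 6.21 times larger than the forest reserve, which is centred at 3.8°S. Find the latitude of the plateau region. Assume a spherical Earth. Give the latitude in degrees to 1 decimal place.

For equal true areas on Mercator, apparent areas scale as sec²φ, so the ratio is cos²φ₂ / cos²φ₁.
cos²φ₂ / cos²φ₁ = 6.21  ⇒  cos φ₁ = cos 3.8° / √6.21 = 0.9978/2.492 = 0.4004.
φ₁ = arccos(0.4004) ≈ 66.4°.

66.4°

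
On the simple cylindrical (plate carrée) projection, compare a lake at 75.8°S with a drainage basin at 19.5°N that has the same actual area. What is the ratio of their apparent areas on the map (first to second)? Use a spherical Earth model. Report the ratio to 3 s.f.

In the plate carrée (x = Rλ, y = Rφ), meridians are true-scale (h = 1) and parallels are stretched by k = sec φ.
Areal scale at 75.8°: h·k = 1.000 × 4.077 = 4.077.
Areal scale at 19.5°: h·k = 1.000 × 1.061 = 1.061.
Ratio = 4.077/1.061 ≈ 3.84.

3.84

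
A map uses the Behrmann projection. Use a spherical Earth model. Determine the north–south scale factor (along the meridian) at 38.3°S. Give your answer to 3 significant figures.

0.906

The Behrmann projection is cylindrical equal-area with φ₀ = 30°. For cylindrical equal-area with standard parallel φ₀, h = cos φ / cos φ₀ and k = cos φ₀ / cos φ, so h·k = 1.
h = cos 38.3° / cos 30° = 0.7848/0.8660 = 0.9062.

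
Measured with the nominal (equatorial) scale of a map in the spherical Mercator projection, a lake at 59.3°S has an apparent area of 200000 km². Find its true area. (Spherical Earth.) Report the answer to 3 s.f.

52100 km²

For Mercator, h = k = sec φ (a conformal cylindrical projection has a single point scale, 1/cos φ).
Areal scale = k² = sec²φ = 1/cos²(59.3°) = 1/0.5105² = 3.837.
True area = apparent / (areal scale) = 200000 / 3.837 ≈ 52100 km².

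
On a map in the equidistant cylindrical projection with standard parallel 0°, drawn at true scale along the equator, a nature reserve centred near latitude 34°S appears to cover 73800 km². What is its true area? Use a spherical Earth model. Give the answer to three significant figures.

61200 km²

For the equirectangular projection with φ₀ = 0 (plate carrée), h = 1 along meridians and k = sec φ along parallels.
Areal scale = h·k = 1 × sec φ; at 34°, h = 1.000, k = 1.206, so h·k = 1.206.
True area = apparent / (areal scale) = 73800 / 1.206 ≈ 61200 km².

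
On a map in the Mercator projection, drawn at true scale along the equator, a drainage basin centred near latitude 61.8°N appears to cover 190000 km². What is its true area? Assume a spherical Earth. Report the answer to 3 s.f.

The Mercator projection is conformal; its linear scale factor is the same in every direction and equals sec φ = 1/cos φ.
Areal scale = k² = sec²φ = 1/cos²(61.8°) = 1/0.4726² = 4.478.
True area = apparent / (areal scale) = 190000 / 4.478 ≈ 42400 km².

42400 km²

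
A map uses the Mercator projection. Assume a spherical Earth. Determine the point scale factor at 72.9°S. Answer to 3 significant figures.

3.40

For Mercator, h = k = sec φ (a conformal cylindrical projection has a single point scale, 1/cos φ).
k = 1/cos 72.9° = 1/0.2940 = 3.401.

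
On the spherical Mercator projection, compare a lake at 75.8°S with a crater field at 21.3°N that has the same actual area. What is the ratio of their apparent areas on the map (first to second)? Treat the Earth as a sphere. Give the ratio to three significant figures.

Mercator areal scale is sec²φ.
At 75.8°: sec²(75.8°) = 1/0.2453² = 16.62.
At 21.3°: sec²(21.3°) = 1/0.9317² = 1.152.
Ratio = 16.62/1.152 = cos²(21.3°)/cos²(75.8°) ≈ 14.4.

14.4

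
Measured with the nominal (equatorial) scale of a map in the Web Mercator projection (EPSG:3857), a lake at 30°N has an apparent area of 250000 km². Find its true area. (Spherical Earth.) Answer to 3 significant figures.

For Mercator, h = k = sec φ (a conformal cylindrical projection has a single point scale, 1/cos φ).
Areal scale = k² = sec²φ = 1/cos²(30°) = 1/0.8660² = 1.333.
True area = apparent / (areal scale) = 250000 / 1.333 ≈ 188000 km².

188000 km²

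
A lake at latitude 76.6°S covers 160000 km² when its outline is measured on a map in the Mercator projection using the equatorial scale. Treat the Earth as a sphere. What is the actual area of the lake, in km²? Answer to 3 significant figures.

8590 km²

Mercator is conformal, so the point scale is isotropic: h = k = sec φ = 1/cos φ.
Areal scale = k² = sec²φ = 1/cos²(76.6°) = 1/0.2317² = 18.62.
True area = apparent / (areal scale) = 160000 / 18.62 ≈ 8590 km².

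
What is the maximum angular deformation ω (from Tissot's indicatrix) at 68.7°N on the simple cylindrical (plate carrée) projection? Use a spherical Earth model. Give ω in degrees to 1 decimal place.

55.7°

For the equirectangular projection with φ₀ = 0 (plate carrée), h = 1 along meridians and k = sec φ along parallels.
At 68.7°: h = 1.000, k = 2.753; principal scales a = 2.753, b = 1.000.
sin(ω/2) = (a − b)/(a + b) = 1.753/3.753 = 0.4671, so ω = 2 arcsin(0.4671) ≈ 55.7°.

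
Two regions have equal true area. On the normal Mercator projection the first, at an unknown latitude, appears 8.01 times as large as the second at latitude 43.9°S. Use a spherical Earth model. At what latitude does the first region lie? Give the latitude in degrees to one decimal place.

On Mercator, (apparent₁)/(apparent₂) = sec²φ₁ / sec²φ₂ when true areas are equal.
cos²φ₂ / cos²φ₁ = 8.01  ⇒  cos φ₁ = cos 43.9° / √8.01 = 0.7206/2.830 = 0.2546.
φ₁ = arccos(0.2546) ≈ 75.3°.

75.3°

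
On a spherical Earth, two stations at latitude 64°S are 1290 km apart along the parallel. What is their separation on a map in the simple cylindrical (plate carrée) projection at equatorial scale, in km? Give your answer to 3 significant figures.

For the equirectangular projection with φ₀ = 0 (plate carrée), h = 1 along meridians and k = sec φ along parallels.
Along the parallel, k = sec 64° = 1/0.4384 = 2.281.
Map distance = 1290 × 2.281 ≈ 2940 km.

2940 km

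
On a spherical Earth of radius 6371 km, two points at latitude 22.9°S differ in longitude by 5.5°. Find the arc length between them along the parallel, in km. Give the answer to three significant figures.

563 km

Arc length along a parallel = R cos φ · Δλ (with Δλ in radians).
= 6371 × cos 22.9° × (5.5° × π/180) = 6371 × 0.9212 × 0.09599 ≈ 563 km.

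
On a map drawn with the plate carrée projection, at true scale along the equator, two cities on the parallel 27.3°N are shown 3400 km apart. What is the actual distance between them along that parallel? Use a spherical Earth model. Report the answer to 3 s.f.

In the plate carrée (x = Rλ, y = Rφ), meridians are true-scale (h = 1) and parallels are stretched by k = sec φ.
Along the parallel at 27.3°, map distances are exaggerated by k = sec 27.3° = 1.125.
True distance = 3400 / 1.125 = 3400 × cos 27.3° ≈ 3020 km.

3020 km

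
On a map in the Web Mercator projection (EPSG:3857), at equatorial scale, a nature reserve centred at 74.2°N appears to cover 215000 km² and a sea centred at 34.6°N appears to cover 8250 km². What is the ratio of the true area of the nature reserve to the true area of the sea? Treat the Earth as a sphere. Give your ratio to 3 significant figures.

2.85

On Mercator the areal scale is sec²φ, so true area = apparent × cos²φ.
True area of nature reserve: 215000 × cos²(74.2°) = 215000 × 0.07414 = 15940 km².
True area of sea: 8250 × cos²(34.6°) = 8250 × 0.6776 = 5590 km².
Ratio = 15940 / 5590 ≈ 2.85.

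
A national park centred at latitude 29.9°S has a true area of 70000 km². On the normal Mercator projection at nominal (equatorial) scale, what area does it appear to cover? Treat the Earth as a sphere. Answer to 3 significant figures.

93100 km²

The Mercator projection is conformal; its linear scale factor is the same in every direction and equals sec φ = 1/cos φ.
Areal scale = k² = sec²φ = 1/cos²(29.9°) = 1/0.8669² = 1.331.
Apparent area = 70000 × 1.331 ≈ 93100 km².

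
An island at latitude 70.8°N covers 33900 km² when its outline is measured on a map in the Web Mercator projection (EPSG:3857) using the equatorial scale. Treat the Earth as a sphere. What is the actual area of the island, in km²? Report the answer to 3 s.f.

3670 km²

The Mercator projection is conformal; its linear scale factor is the same in every direction and equals sec φ = 1/cos φ.
Areal scale = k² = sec²φ = 1/cos²(70.8°) = 1/0.3289² = 9.246.
True area = apparent / (areal scale) = 33900 / 9.246 ≈ 3670 km².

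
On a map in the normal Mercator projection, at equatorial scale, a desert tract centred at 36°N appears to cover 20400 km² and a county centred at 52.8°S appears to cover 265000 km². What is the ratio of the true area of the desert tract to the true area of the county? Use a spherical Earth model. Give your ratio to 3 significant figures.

Since Mercator area scale is 1/cos²φ, the true area equals the apparent area multiplied by cos²φ.
True area of desert tract: 20400 × cos²(36°) = 20400 × 0.6545 = 13350 km².
True area of county: 265000 × cos²(52.8°) = 265000 × 0.3655 = 96870 km².
Ratio = 13350 / 96870 ≈ 0.138.

0.138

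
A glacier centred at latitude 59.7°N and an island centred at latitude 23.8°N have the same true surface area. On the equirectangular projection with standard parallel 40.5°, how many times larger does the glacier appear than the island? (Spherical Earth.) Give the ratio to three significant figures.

1.81

The equidistant cylindrical projection with φ₀ = 40.5° has h = 1 (meridians true) and k = cos φ₀ / cos φ along parallels.
Areal scale at 59.7°: h·k = 1.000 × 1.507 = 1.507.
Areal scale at 23.8°: h·k = 1.000 × 0.8311 = 0.8311.
Ratio = 1.507/0.8311 ≈ 1.81.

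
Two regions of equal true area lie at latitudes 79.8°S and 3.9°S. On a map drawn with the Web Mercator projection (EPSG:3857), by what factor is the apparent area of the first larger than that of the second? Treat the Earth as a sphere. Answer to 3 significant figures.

Mercator is conformal with k = sec φ, so areal scale = k² = sec²φ.
At 79.8°: sec²(79.8°) = 1/0.1771² = 31.89.
At 3.9°: sec²(3.9°) = 1/0.9977² = 1.005.
Ratio = 31.89/1.005 = cos²(3.9°)/cos²(79.8°) ≈ 31.7.

31.7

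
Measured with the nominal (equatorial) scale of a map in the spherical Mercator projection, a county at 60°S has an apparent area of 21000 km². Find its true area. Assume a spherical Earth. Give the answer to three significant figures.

For Mercator, h = k = sec φ (a conformal cylindrical projection has a single point scale, 1/cos φ).
Areal scale = k² = sec²φ = 1/cos²(60°) = 1/0.5000² = 4.000.
True area = apparent / (areal scale) = 21000 / 4.000 ≈ 5250 km².

5250 km²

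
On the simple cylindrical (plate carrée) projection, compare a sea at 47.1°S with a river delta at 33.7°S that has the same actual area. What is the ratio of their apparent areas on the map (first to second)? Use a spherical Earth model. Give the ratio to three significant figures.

In the plate carrée (x = Rλ, y = Rφ), meridians are true-scale (h = 1) and parallels are stretched by k = sec φ.
Areal scale at 47.1°: h·k = 1.000 × 1.469 = 1.469.
Areal scale at 33.7°: h·k = 1.000 × 1.202 = 1.202.
Ratio = 1.469/1.202 ≈ 1.22.

1.22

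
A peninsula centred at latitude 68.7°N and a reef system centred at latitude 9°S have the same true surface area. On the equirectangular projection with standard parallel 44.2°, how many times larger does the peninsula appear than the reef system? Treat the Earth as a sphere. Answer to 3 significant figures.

In the equirectangular projection with standard parallel φ₀ = 44.2° (x = Rλ cos φ₀, y = Rφ), meridians are true-scale (h = 1) and the parallel scale is k = cos φ₀ / cos φ.
Areal scale at 68.7°: h·k = 1.000 × 1.974 = 1.974.
Areal scale at 9°: h·k = 1.000 × 0.7258 = 0.7258.
Ratio = 1.974/0.7258 ≈ 2.72.

2.72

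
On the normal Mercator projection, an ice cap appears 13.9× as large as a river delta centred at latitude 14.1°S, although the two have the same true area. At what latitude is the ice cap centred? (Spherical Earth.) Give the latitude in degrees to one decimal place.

74.9°

For equal true areas on Mercator, apparent areas scale as sec²φ, so the ratio is cos²φ₂ / cos²φ₁.
cos²φ₂ / cos²φ₁ = 13.9  ⇒  cos φ₁ = cos 14.1° / √13.9 = 0.9699/3.728 = 0.2601.
φ₁ = arccos(0.2601) ≈ 74.9°.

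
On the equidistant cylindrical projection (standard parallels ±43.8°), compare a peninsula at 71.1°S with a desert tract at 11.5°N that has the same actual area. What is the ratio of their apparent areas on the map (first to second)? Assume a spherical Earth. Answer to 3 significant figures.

3.03

The equidistant cylindrical projection with φ₀ = 43.8° has h = 1 (meridians true) and k = cos φ₀ / cos φ along parallels.
Areal scale at 71.1°: h·k = 1.000 × 2.228 = 2.228.
Areal scale at 11.5°: h·k = 1.000 × 0.7365 = 0.7365.
Ratio = 2.228/0.7365 ≈ 3.03.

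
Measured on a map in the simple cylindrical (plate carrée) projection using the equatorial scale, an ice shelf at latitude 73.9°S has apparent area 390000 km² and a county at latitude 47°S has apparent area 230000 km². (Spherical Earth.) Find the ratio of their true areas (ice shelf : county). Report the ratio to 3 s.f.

On the plate carrée, areal scale = h·k = 1 × sec φ, so true area = apparent × cos φ.
True area of ice shelf: 390000 × cos(73.9°) = 390000 × 0.2773 = 108200 km².
True area of county: 230000 × cos(47°) = 230000 × 0.6820 = 156900 km².
Ratio = 108200 / 156900 ≈ 0.689.

0.689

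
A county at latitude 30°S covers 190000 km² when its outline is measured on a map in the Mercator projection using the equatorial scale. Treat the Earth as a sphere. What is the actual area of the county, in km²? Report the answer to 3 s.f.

142000 km²

For Mercator, h = k = sec φ (a conformal cylindrical projection has a single point scale, 1/cos φ).
Areal scale = k² = sec²φ = 1/cos²(30°) = 1/0.8660² = 1.333.
True area = apparent / (areal scale) = 190000 / 1.333 ≈ 142000 km².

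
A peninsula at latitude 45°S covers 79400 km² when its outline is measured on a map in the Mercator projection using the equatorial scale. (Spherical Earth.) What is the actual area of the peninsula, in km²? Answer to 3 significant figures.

39700 km²

The Mercator projection is conformal; its linear scale factor is the same in every direction and equals sec φ = 1/cos φ.
Areal scale = k² = sec²φ = 1/cos²(45°) = 1/0.7071² = 2.000.
True area = apparent / (areal scale) = 79400 / 2.000 ≈ 39700 km².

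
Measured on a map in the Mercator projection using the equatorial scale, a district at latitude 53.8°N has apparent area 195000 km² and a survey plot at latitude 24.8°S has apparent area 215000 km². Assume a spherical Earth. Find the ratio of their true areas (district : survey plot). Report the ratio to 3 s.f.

0.384

Since Mercator area scale is 1/cos²φ, the true area equals the apparent area multiplied by cos²φ.
True area of district: 195000 × cos²(53.8°) = 195000 × 0.3488 = 68020 km².
True area of survey plot: 215000 × cos²(24.8°) = 215000 × 0.8241 = 177200 km².
Ratio = 68020 / 177200 ≈ 0.384.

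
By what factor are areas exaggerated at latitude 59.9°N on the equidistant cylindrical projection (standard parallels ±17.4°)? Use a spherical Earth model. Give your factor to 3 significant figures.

The equidistant cylindrical projection with φ₀ = 17.4° has h = 1 (meridians true) and k = cos φ₀ / cos φ along parallels.
Areal scale = h·k = 1 × cos φ₀ / cos φ; at 59.9°, h = 1.000, k = 1.903, so h·k = 1.903.

1.90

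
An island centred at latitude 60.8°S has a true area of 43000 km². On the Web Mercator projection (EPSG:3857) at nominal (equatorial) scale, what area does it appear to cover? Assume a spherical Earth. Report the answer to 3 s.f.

Mercator is conformal, so the point scale is isotropic: h = k = sec φ = 1/cos φ.
Areal scale = k² = sec²φ = 1/cos²(60.8°) = 1/0.4879² = 4.202.
Apparent area = 43000 × 4.202 ≈ 181000 km².

181000 km²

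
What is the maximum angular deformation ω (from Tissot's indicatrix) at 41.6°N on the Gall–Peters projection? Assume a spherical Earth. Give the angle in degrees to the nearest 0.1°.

The Gall–Peters projection is cylindrical equal-area with φ₀ = 45°. For cylindrical equal-area with standard parallel φ₀, h = cos φ / cos φ₀ and k = cos φ₀ / cos φ, so h·k = 1.
At 41.6°: h = 1.058, k = 0.9456; principal scales a = 1.058, b = 0.9456.
sin(ω/2) = (a − b)/(a + b) = 0.1120/2.003 = 0.05589, so ω = 2 arcsin(0.05589) ≈ 6.4°.

6.4°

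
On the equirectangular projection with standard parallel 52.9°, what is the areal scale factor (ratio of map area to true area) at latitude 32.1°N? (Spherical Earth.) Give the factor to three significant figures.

In the equirectangular projection with standard parallel φ₀ = 52.9° (x = Rλ cos φ₀, y = Rφ), meridians are true-scale (h = 1) and the parallel scale is k = cos φ₀ / cos φ.
Areal scale = h·k = 1 × cos φ₀ / cos φ; at 32.1°, h = 1.000, k = 0.7121, so h·k = 0.7121.

0.712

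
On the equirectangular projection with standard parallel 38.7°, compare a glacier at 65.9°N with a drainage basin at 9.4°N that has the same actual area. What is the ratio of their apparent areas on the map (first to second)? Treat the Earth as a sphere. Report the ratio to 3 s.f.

With standard parallel φ₀ = 38.7°, the equirectangular projection gives x = Rλ cos φ₀, y = Rφ, so h = 1 and k = cos 38.7° / cos φ.
Areal scale at 65.9°: h·k = 1.000 × 1.911 = 1.911.
Areal scale at 9.4°: h·k = 1.000 × 0.7911 = 0.7911.
Ratio = 1.911/0.7911 ≈ 2.42.

2.42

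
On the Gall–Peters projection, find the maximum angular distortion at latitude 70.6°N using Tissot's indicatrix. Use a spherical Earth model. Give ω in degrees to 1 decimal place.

79.4°

The Gall–Peters projection is cylindrical equal-area with φ₀ = 45°. Cylindrical equal-area (φ₀ = 45°): h = cos φ / cos 45° along meridians, k = cos 45° / cos φ along parallels; h·k = 1.
At 70.6°: h = 0.4697, k = 2.129; principal scales a = 2.129, b = 0.4697.
sin(ω/2) = (a − b)/(a + b) = 1.659/2.599 = 0.6385, so ω = 2 arcsin(0.6385) ≈ 79.4°.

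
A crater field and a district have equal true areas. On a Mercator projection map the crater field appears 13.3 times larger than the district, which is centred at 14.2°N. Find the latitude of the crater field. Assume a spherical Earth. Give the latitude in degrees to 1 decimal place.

74.6°

On Mercator, (apparent₁)/(apparent₂) = sec²φ₁ / sec²φ₂ when true areas are equal.
cos²φ₂ / cos²φ₁ = 13.3  ⇒  cos φ₁ = cos 14.2° / √13.3 = 0.9694/3.647 = 0.2658.
φ₁ = arccos(0.2658) ≈ 74.6°.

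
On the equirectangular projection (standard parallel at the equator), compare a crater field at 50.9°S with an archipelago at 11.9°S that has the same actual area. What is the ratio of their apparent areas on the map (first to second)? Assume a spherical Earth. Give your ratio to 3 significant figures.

For the equirectangular projection with φ₀ = 0 (plate carrée), h = 1 along meridians and k = sec φ along parallels.
Areal scale at 50.9°: h·k = 1.000 × 1.586 = 1.586.
Areal scale at 11.9°: h·k = 1.000 × 1.022 = 1.022.
Ratio = 1.586/1.022 ≈ 1.55.

1.55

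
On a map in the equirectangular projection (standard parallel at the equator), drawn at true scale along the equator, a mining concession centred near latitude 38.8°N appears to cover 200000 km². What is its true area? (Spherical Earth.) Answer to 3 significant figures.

Plate carrée maps x = Rλ, y = Rφ. The meridian scale is h = 1 and the parallel scale is k = 1/cos φ = sec φ.
Areal scale = h·k = 1 × sec φ; at 38.8°, h = 1.000, k = 1.283, so h·k = 1.283.
True area = apparent / (areal scale) = 200000 / 1.283 ≈ 156000 km².

156000 km²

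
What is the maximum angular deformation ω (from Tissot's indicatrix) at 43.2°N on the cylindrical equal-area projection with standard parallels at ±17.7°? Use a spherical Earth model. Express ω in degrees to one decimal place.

Cylindrical equal-area (φ₀ = 17.7°): h = cos φ / cos 17.7° along meridians, k = cos 17.7° / cos φ along parallels; h·k = 1.
At 43.2°: h = 0.7652, k = 1.307; principal scales a = 1.307, b = 0.7652.
sin(ω/2) = (a − b)/(a + b) = 0.5417/2.072 = 0.2614, so ω = 2 arcsin(0.2614) ≈ 30.3°.

30.3°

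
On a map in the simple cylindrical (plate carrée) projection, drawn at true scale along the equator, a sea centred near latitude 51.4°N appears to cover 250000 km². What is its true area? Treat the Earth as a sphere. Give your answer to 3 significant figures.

156000 km²

For the equirectangular projection with φ₀ = 0 (plate carrée), h = 1 along meridians and k = sec φ along parallels.
Areal scale = h·k = 1 × sec φ; at 51.4°, h = 1.000, k = 1.603, so h·k = 1.603.
True area = apparent / (areal scale) = 250000 / 1.603 ≈ 156000 km².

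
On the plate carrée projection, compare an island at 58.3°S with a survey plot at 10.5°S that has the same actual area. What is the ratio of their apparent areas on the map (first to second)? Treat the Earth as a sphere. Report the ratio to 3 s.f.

1.87

Plate carrée maps x = Rλ, y = Rφ. The meridian scale is h = 1 and the parallel scale is k = 1/cos φ = sec φ.
Areal scale at 58.3°: h·k = 1.000 × 1.903 = 1.903.
Areal scale at 10.5°: h·k = 1.000 × 1.017 = 1.017.
Ratio = 1.903/1.017 ≈ 1.87.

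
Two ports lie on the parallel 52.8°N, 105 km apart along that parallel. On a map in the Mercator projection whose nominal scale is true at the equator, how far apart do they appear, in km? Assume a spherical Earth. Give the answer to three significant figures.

174 km

Mercator is conformal, so the point scale is isotropic: h = k = sec φ = 1/cos φ.
Along the parallel, k = sec 52.8° = 1/0.6046 = 1.654.
Map distance = 105 × 1.654 ≈ 174 km.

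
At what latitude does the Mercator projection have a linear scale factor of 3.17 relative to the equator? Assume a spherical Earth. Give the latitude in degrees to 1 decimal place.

71.6°

Mercator scale is k = sec φ = 1/cos φ.
1/cos φ = 3.17  ⇒  cos φ = 0.3155  ⇒  φ = arccos(0.3155) ≈ 71.6°.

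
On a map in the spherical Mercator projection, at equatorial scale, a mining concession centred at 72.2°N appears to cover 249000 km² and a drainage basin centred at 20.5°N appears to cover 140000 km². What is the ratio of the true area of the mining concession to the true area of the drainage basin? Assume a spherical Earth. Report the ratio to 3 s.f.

Mercator's areal exaggeration is sec²φ; hence true area = (apparent area) · cos²φ.
True area of mining concession: 249000 × cos²(72.2°) = 249000 × 0.09345 = 23270 km².
True area of drainage basin: 140000 × cos²(20.5°) = 140000 × 0.8774 = 122800 km².
Ratio = 23270 / 122800 ≈ 0.189.

0.189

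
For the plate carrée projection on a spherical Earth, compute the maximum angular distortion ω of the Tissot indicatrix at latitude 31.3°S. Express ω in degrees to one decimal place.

9.0°

Plate carrée maps x = Rλ, y = Rφ. The meridian scale is h = 1 and the parallel scale is k = 1/cos φ = sec φ.
At 31.3°: h = 1.000, k = 1.170; principal scales a = 1.170, b = 1.000.
sin(ω/2) = (a − b)/(a + b) = 0.1703/2.170 = 0.07848, so ω = 2 arcsin(0.07848) ≈ 9.0°.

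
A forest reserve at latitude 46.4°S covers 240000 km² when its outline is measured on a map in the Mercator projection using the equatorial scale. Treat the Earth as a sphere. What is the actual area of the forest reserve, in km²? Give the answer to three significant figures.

114000 km²

For Mercator, h = k = sec φ (a conformal cylindrical projection has a single point scale, 1/cos φ).
Areal scale = k² = sec²φ = 1/cos²(46.4°) = 1/0.6896² = 2.103.
True area = apparent / (areal scale) = 240000 / 2.103 ≈ 114000 km².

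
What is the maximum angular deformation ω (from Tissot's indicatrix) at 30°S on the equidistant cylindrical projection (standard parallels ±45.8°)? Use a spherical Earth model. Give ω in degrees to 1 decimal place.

12.4°

The equidistant cylindrical projection with φ₀ = 45.8° has h = 1 (meridians true) and k = cos φ₀ / cos φ along parallels.
At 30°: h = 1.000, k = 0.8050; principal scales a = 1.000, b = 0.8050.
sin(ω/2) = (a − b)/(a + b) = 0.1950/1.805 = 0.1080, so ω = 2 arcsin(0.1080) ≈ 12.4°.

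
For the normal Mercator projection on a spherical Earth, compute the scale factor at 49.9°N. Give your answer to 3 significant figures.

The Mercator projection is conformal; its linear scale factor is the same in every direction and equals sec φ = 1/cos φ.
k = 1/cos 49.9° = 1/0.6441 = 1.552.

1.55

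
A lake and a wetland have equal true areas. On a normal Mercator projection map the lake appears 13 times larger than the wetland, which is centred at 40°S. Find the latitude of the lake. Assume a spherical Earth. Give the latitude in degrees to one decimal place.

On Mercator, (apparent₁)/(apparent₂) = sec²φ₁ / sec²φ₂ when true areas are equal.
cos²φ₂ / cos²φ₁ = 13  ⇒  cos φ₁ = cos 40° / √13 = 0.7660/3.606 = 0.2125.
φ₁ = arccos(0.2125) ≈ 77.7°.

77.7°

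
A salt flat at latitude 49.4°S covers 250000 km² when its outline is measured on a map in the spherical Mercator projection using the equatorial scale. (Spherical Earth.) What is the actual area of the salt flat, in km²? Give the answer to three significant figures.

The Mercator projection is conformal; its linear scale factor is the same in every direction and equals sec φ = 1/cos φ.
Areal scale = k² = sec²φ = 1/cos²(49.4°) = 1/0.6508² = 2.361.
True area = apparent / (areal scale) = 250000 / 2.361 ≈ 106000 km².

106000 km²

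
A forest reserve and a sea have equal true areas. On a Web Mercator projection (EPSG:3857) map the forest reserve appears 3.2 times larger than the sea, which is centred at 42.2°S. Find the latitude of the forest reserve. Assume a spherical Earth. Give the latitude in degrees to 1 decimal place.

65.5°

Mercator areal scale is sec²φ, so apparent-area ratio = sec²φ₁ / sec²φ₂ = cos²φ₂ / cos²φ₁.
cos²φ₂ / cos²φ₁ = 3.2  ⇒  cos φ₁ = cos 42.2° / √3.2 = 0.7408/1.789 = 0.4141.
φ₁ = arccos(0.4141) ≈ 65.5°.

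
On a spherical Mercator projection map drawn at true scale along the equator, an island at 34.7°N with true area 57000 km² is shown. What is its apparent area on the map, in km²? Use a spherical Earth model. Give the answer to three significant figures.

Mercator is conformal, so the point scale is isotropic: h = k = sec φ = 1/cos φ.
Areal scale = k² = sec²φ = 1/cos²(34.7°) = 1/0.8221² = 1.479.
Apparent area = 57000 × 1.479 ≈ 84300 km².

84300 km²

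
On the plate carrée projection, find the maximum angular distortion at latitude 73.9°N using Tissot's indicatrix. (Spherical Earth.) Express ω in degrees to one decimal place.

Plate carrée maps x = Rλ, y = Rφ. The meridian scale is h = 1 and the parallel scale is k = 1/cos φ = sec φ.
At 73.9°: h = 1.000, k = 3.606; principal scales a = 3.606, b = 1.000.
sin(ω/2) = (a − b)/(a + b) = 2.606/4.606 = 0.5658, so ω = 2 arcsin(0.5658) ≈ 68.9°.

68.9°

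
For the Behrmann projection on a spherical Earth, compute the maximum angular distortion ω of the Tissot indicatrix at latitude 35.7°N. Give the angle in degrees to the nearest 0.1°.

Behrmann is a cylindrical equal-area projection with standard parallels at ±30°. For cylindrical equal-area with standard parallel φ₀, h = cos φ / cos φ₀ and k = cos φ₀ / cos φ, so h·k = 1.
At 35.7°: h = 0.9377, k = 1.066; principal scales a = 1.066, b = 0.9377.
sin(ω/2) = (a − b)/(a + b) = 0.1287/2.004 = 0.06422, so ω = 2 arcsin(0.06422) ≈ 7.4°.

7.4°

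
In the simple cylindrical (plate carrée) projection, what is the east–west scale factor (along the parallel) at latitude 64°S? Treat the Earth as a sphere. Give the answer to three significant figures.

2.28

For the equirectangular projection with φ₀ = 0 (plate carrée), h = 1 along meridians and k = sec φ along parallels.
k = 1/cos 64° = 1/0.4384 = 2.281.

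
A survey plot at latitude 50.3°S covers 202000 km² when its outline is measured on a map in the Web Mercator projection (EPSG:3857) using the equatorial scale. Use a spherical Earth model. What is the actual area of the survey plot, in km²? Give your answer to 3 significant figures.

The Mercator projection is conformal; its linear scale factor is the same in every direction and equals sec φ = 1/cos φ.
Areal scale = k² = sec²φ = 1/cos²(50.3°) = 1/0.6388² = 2.451.
True area = apparent / (areal scale) = 202000 / 2.451 ≈ 82400 km².

82400 km²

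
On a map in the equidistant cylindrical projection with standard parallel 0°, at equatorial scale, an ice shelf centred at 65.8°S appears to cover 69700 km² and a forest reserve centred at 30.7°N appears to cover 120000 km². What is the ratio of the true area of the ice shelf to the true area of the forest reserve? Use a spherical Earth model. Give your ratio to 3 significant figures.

Plate carrée has h = 1 and k = sec φ, giving areal scale sec φ; true area = (apparent area) · cos φ.
True area of ice shelf: 69700 × cos(65.8°) = 69700 × 0.4099 = 28570 km².
True area of forest reserve: 120000 × cos(30.7°) = 120000 × 0.8599 = 103200 km².
Ratio = 28570 / 103200 ≈ 0.277.

0.277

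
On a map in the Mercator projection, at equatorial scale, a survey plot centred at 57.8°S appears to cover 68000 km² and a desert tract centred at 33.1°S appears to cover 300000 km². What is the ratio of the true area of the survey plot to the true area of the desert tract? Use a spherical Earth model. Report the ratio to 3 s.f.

Since Mercator area scale is 1/cos²φ, the true area equals the apparent area multiplied by cos²φ.
True area of survey plot: 68000 × cos²(57.8°) = 68000 × 0.2840 = 19310 km².
True area of desert tract: 300000 × cos²(33.1°) = 300000 × 0.7018 = 210500 km².
Ratio = 19310 / 210500 ≈ 0.0917.

0.0917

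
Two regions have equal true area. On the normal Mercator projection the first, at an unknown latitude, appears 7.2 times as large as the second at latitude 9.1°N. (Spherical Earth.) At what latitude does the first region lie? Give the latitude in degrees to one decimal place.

68.4°

On Mercator, (apparent₁)/(apparent₂) = sec²φ₁ / sec²φ₂ when true areas are equal.
cos²φ₂ / cos²φ₁ = 7.2  ⇒  cos φ₁ = cos 9.1° / √7.2 = 0.9874/2.683 = 0.3680.
φ₁ = arccos(0.3680) ≈ 68.4°.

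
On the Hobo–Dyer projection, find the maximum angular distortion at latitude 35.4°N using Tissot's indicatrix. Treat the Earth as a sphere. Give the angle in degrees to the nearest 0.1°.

Hobo–Dyer is a cylindrical equal-area projection with standard parallels at ±37.5°. For cylindrical equal-area with standard parallel φ₀, h = cos φ / cos φ₀ and k = cos φ₀ / cos φ, so h·k = 1.
At 35.4°: h = 1.027, k = 0.9733; principal scales a = 1.027, b = 0.9733.
sin(ω/2) = (a − b)/(a + b) = 0.05416/2.001 = 0.02707, so ω = 2 arcsin(0.02707) ≈ 3.1°.

3.1°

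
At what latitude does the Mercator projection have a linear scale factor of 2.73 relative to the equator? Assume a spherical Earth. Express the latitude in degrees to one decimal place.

Mercator scale is k = sec φ = 1/cos φ.
1/cos φ = 2.73  ⇒  cos φ = 0.3663  ⇒  φ = arccos(0.3663) ≈ 68.5°.

68.5°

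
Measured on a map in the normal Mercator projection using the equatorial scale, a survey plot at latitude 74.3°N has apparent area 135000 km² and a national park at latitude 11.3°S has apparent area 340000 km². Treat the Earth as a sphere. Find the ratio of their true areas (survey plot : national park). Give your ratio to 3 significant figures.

Since Mercator area scale is 1/cos²φ, the true area equals the apparent area multiplied by cos²φ.
True area of survey plot: 135000 × cos²(74.3°) = 135000 × 0.07322 = 9885 km².
True area of national park: 340000 × cos²(11.3°) = 340000 × 0.9616 = 326900 km².
Ratio = 9885 / 326900 ≈ 0.0302.

0.0302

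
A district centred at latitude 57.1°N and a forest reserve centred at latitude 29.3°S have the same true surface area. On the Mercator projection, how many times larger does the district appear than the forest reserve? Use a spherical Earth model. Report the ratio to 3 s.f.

Mercator areal scale is sec²φ.
At 57.1°: sec²(57.1°) = 1/0.5432² = 3.389.
At 29.3°: sec²(29.3°) = 1/0.8721² = 1.315.
Ratio = 3.389/1.315 = cos²(29.3°)/cos²(57.1°) ≈ 2.58.

2.58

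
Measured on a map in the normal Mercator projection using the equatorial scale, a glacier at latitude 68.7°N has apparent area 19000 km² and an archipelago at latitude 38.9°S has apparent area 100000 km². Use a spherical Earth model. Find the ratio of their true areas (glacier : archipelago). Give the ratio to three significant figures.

0.0414

Since Mercator area scale is 1/cos²φ, the true area equals the apparent area multiplied by cos²φ.
True area of glacier: 19000 × cos²(68.7°) = 19000 × 0.1320 = 2507 km².
True area of archipelago: 100000 × cos²(38.9°) = 100000 × 0.6057 = 60570 km².
Ratio = 2507 / 60570 ≈ 0.0414.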